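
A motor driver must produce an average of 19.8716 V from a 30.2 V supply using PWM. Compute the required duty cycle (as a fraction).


D = V_avg/V_supply = 19.8716/30.2 = 0.6580

0.6580


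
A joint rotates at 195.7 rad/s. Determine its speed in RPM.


RPM = 195.7 * 60/(2*pi) = 1868.7973

1868.7973 RPM


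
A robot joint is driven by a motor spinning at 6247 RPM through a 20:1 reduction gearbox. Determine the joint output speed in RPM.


omega_joint = omega_motor / N = 6247 / 20 = 312.3500

312.3500 RPM


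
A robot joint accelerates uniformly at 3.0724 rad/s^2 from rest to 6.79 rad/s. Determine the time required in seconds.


t = delta_omega / alpha = 6.79 / 3.0724 = 2.2100

2.2100 s


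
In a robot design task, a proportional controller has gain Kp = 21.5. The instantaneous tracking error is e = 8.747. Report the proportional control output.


u_P = Kp * e = 21.5 * 8.747 = 188.0605

188.0605


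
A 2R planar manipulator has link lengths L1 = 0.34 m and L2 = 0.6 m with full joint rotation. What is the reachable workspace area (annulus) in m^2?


r_max = L1 + L2 = 0.9400, r_min = |L1 - L2| = 0.2600
A = pi*(r_max^2 - r_min^2) = pi*(0.8836 - 0.0676) = 2.5635

2.5635 m^2


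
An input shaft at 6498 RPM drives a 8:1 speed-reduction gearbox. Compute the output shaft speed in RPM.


omega_out = omega_in / N = 6498 / 8 = 812.2500

812.2500 RPM


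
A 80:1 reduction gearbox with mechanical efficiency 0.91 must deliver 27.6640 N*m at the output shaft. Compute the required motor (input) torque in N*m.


tau_in = tau_out / (N * eta) = 27.6640 / (80 * 0.91) = 0.3800

0.3800 N*m


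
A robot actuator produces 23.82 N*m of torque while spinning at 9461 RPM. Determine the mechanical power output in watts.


omega = 9461 * 2*pi/60 = 990.753603 rad/s
P = tau * omega = 23.82 * 990.753603 = 23599.7508

23599.7508 W


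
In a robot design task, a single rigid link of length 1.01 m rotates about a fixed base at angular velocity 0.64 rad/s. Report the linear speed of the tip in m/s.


v = L*omega = 1.01 * 0.64 = 0.6464

0.6464 m/s


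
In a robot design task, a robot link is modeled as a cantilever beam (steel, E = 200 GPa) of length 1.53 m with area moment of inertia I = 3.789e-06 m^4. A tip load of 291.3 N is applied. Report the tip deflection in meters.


delta = F*L^3/(3*E*I) = 291.3*1.53^3/(3*2.000e+11*3.789e-06)
      = 1043.3133801/2273400 = 4.5892e-04

4.5892e-04 m


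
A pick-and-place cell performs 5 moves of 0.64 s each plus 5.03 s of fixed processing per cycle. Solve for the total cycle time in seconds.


T = 5*0.64 + 5.03 = 8.2300

8.2300 s


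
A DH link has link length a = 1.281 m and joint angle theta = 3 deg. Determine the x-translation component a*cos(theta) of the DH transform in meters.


a*cos(theta) = 1.281*cos(3 deg) = 1.2792

1.2792 m


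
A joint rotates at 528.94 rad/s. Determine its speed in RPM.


RPM = 528.94 * 60/(2*pi) = 5051.0049

5051.0049 RPM


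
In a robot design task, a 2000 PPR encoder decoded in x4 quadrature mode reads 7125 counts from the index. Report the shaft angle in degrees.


angle = counts * 360 / (PPR*4) = 7125 * 360 / 8000 = 320.6250

320.6250 degrees


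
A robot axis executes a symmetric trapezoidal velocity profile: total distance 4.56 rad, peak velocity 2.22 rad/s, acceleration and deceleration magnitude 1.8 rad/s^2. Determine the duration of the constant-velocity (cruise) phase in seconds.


t_acc = v/a = 1.233333 s, d_acc = v^2/(2a) = 1.369000 rad each
d_cruise = 4.56 - 2*1.369000 = 1.822000 rad
t_cruise = d_cruise/v = 1.822000/2.22 = 0.8207

0.8207 s


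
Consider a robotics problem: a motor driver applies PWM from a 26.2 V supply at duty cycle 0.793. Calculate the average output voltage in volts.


V_avg = V_supply * D = 26.2*0.793 = 20.7766

20.7766 V


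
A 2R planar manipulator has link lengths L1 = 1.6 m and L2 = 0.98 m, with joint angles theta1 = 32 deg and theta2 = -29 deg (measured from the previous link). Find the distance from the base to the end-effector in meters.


x = L1*cos(th1) + L2*cos(th1+th2) = 2.335534
y = L1*sin(th1) + L2*sin(th1+th2) = 0.899160
d = sqrt(x^2 + y^2) = sqrt(5.454719 + 0.808489) = 2.5026

2.5026 m


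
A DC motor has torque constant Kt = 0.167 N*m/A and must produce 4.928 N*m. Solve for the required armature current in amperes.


I = tau / Kt = 4.928/0.167 = 29.5090

29.5090 A


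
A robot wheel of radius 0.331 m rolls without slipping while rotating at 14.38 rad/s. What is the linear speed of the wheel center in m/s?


v = omega * r = 14.38 * 0.331 = 4.7598

4.7598 m/s


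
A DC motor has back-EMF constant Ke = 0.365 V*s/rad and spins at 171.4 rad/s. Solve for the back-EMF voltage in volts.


V_emf = Ke * omega = 0.365*171.4 = 62.5610

62.5610 V


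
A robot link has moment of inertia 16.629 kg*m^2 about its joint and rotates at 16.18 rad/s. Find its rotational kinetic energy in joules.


KE = (1/2)*I*omega^2 = 0.5*16.629*16.18^2 = 2176.6729

2176.6729 J


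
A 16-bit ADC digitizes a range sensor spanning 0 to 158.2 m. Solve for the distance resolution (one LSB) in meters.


res = range / 2^n = 158.2/2^16 = 158.2/65536 = 0.0024

0.0024 m


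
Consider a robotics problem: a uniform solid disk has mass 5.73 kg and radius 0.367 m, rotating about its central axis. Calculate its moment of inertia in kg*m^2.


I = (1/2)*m*R^2 = 0.5*5.73*0.367^2 = 0.3859

0.3859 kg*m^2


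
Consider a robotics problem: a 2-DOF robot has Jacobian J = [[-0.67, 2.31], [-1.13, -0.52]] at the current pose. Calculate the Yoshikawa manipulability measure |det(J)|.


det(J) = -0.67*-0.52 - (2.31)*(-1.13) = 2.9587
|det(J)| = 2.9587

2.9587


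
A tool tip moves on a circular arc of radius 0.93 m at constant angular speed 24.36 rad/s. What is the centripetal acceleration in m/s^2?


a_c = omega^2 * r = 24.36^2 * 0.93 = 551.8709

551.8709 m/s^2


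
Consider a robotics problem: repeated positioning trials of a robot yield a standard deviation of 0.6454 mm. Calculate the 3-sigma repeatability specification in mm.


repeatability = 3*sigma = 3*0.6454 = 1.9362

1.9362 mm


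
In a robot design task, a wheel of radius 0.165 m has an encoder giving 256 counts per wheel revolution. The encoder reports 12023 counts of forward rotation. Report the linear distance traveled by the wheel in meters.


revs = 12023/256 = 46.964844
d = revs * 2*pi*r = 46.964844 * 2*pi*0.165 = 48.6897

48.6897 m


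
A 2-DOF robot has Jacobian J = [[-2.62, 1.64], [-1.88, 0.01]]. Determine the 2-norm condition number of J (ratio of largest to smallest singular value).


JJ^T eigenvalues: trace(JJ^T) = 13.0885, det(JJ^T) = det(J)^2 = 9.34524900
s_max^2 = (13.0885 + sqrt(133.92783625))/2 = 12.33060974
s_min^2 = (13.0885 - sqrt(133.92783625))/2 = 0.75789026
kappa = s_max/s_min = sqrt(12.33060974/0.75789026) = 4.0336

4.0336


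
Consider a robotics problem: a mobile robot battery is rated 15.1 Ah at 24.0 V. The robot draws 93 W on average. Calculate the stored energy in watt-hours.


E = capacity * V = 15.1*24.0 = 362.4000

362.4000 Wh


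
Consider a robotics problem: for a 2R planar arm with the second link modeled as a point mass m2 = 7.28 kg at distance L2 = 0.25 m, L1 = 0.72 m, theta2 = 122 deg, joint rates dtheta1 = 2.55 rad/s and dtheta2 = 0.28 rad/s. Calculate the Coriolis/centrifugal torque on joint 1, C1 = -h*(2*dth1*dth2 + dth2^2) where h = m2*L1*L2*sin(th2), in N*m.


h = m2*L1*L2*sin(th2) = 7.28*0.72*0.25*sin(122 deg) = 1.111282
C1 = -h*(2*2.55*0.28 + 0.28^2) = -1.111282*1.5064 = -1.6740

-1.6740 N*m


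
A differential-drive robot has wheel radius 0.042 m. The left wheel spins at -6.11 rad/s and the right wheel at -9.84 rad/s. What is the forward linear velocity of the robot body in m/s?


v = r*(wR + wL)/2 = 0.042*(-9.84 + -6.11)/2 = -0.3350

-0.3350 m/s


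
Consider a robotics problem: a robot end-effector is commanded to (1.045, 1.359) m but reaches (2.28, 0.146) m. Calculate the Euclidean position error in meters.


dx = 2.28 - (1.045) = 1.2350, dy = 0.146 - (1.359) = -1.2130
err = sqrt(1.525225 + 1.471369) = 1.7311

1.7311 m


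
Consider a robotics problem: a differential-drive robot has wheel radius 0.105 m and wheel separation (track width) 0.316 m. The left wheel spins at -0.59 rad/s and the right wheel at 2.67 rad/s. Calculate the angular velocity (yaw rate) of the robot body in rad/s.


omega = r*(wR - wL)/L = 0.105*(2.67 - (-0.59))/0.316 = 1.0832

1.0832 rad/s


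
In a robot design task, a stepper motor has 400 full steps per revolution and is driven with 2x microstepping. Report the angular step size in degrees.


step = 360/(400*2) = 360/800 = 0.4500

0.4500 degrees


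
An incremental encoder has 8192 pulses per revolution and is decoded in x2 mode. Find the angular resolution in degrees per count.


resolution = 360 / (PPR * 2) = 360 / 16384 = 0.0220

0.0220 degrees


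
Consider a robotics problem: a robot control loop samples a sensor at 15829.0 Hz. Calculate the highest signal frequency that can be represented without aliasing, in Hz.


f_max = f_s/2 = 15829.0/2 = 7914.5000

7914.5000 Hz


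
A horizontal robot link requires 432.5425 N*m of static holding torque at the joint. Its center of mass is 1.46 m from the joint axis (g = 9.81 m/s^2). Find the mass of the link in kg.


m = tau / (g*L) = 432.5425 / (9.81 * 1.46) = 30.2000

30.2000 kg


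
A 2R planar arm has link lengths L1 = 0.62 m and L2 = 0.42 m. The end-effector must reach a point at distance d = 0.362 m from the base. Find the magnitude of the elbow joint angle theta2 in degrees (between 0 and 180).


cos(th2) = (d^2 - L1^2 - L2^2)/(2*L1*L2) = (0.362^2 - 0.62^2 - 0.42^2)/(2*0.62*0.42) = -0.82518433
th2 = acos(-0.82518433) = 145.6072 deg

145.6072 degrees


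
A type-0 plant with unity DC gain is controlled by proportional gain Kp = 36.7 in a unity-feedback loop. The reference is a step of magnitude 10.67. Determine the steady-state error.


e_ss = R/(1 + Kp) = 10.67/(1 + 36.7) = 10.67/37.7000 = 0.2830

0.2830


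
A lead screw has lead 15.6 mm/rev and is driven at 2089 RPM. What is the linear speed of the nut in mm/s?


v = lead * (RPM/60) = 15.6*2089/60 = 543.1400

543.1400 mm/s


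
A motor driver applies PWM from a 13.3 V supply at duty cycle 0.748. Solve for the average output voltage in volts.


V_avg = V_supply * D = 13.3*0.748 = 9.9484

9.9484 V


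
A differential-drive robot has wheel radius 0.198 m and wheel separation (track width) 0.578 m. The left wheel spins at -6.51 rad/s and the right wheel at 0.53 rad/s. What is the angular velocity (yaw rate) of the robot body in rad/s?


omega = r*(wR - wL)/L = 0.198*(0.53 - (-6.51))/0.578 = 2.4116

2.4116 rad/s


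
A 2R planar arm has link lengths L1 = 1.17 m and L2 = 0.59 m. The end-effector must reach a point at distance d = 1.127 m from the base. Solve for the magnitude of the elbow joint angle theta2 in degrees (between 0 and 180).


cos(th2) = (d^2 - L1^2 - L2^2)/(2*L1*L2) = (1.127^2 - 1.17^2 - 0.59^2)/(2*1.17*0.59) = -0.32367884
th2 = acos(-0.32367884) = 108.8856 deg

108.8856 degrees


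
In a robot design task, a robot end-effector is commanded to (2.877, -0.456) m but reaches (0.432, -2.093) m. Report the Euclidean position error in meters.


dx = 0.432 - (2.877) = -2.4450, dy = -2.093 - (-0.456) = -1.6370
err = sqrt(5.978025 + 2.679769) = 2.9424

2.9424 m


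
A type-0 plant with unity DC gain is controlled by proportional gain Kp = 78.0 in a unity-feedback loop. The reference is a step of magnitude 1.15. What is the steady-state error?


e_ss = R/(1 + Kp) = 1.15/(1 + 78.0) = 1.15/79.0000 = 0.0146

0.0146


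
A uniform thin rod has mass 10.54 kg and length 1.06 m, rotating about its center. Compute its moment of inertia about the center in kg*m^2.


I = (1/12)*m*L^2 = (1/12)*10.54*1.06^2 = 0.9869

0.9869 kg*m^2


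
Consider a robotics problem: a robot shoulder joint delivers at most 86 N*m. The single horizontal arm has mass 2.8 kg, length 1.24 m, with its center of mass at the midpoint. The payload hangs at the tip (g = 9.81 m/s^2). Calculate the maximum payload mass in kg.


tau_arm = m_arm*g*(L/2) = 2.8*9.81*1.24/2 = 17.0302 N*m
tau_payload = tau_max - tau_arm = 86 - 17.0302 = 68.9698
m_payload = tau_payload / (g*L) = 68.9698 / (9.81*1.24) = 5.6698

5.6698 kg


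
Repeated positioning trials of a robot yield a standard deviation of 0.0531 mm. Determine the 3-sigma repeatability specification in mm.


repeatability = 3*sigma = 3*0.0531 = 0.1593

0.1593 mm


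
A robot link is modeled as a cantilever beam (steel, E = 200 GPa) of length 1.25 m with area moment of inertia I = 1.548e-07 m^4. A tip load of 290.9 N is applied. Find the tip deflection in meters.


delta = F*L^3/(3*E*I) = 290.9*1.25^3/(3*2.000e+11*1.548e-07)
      = 568.1640625/92880 = 0.0061

0.0061 m


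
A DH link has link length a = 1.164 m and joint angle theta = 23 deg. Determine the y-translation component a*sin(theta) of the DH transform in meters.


a*sin(theta) = 1.164*sin(23 deg) = 0.4548

0.4548 m


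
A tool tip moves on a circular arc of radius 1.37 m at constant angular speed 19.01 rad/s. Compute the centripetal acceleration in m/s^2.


a_c = omega^2 * r = 19.01^2 * 1.37 = 495.0907

495.0907 m/s^2


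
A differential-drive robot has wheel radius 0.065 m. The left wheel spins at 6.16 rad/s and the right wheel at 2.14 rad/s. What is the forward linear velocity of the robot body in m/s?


v = r*(wR + wL)/2 = 0.065*(2.14 + 6.16)/2 = 0.2698

0.2698 m/s


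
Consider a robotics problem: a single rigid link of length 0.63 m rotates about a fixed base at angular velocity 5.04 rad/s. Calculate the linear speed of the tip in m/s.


v = L*omega = 0.63 * 5.04 = 3.1752

3.1752 m/s


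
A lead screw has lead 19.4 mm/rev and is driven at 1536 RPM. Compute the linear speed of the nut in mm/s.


v = lead * (RPM/60) = 19.4*1536/60 = 496.6400

496.6400 mm/s


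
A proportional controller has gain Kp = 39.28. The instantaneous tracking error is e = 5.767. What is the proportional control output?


u_P = Kp * e = 39.28 * 5.767 = 226.5278

226.5278


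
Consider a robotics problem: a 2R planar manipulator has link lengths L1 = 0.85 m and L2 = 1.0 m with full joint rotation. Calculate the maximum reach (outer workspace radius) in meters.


r_max = L1 + L2 = 0.85 + 1.0 = 1.8500

1.8500 m


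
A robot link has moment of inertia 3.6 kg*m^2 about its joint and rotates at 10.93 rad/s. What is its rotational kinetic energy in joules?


KE = (1/2)*I*omega^2 = 0.5*3.6*10.93^2 = 215.0368

215.0368 J


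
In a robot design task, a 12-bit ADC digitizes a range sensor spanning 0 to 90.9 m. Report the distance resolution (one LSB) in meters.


res = range / 2^n = 90.9/2^12 = 90.9/4096 = 0.0222

0.0222 m


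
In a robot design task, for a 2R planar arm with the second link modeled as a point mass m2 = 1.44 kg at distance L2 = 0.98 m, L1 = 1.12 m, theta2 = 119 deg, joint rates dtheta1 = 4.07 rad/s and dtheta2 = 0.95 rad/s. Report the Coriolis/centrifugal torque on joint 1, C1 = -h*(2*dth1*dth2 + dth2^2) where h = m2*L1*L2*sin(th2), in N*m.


h = m2*L1*L2*sin(th2) = 1.44*1.12*0.98*sin(119 deg) = 1.382375
C1 = -h*(2*4.07*0.95 + 0.95^2) = -1.382375*8.6355 = -11.9375

-11.9375 N*m


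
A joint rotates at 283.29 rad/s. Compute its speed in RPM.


RPM = 283.29 * 60/(2*pi) = 2705.2202

2705.2202 RPM


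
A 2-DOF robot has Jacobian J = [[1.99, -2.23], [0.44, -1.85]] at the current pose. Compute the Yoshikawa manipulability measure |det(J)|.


det(J) = 1.99*-1.85 - (-2.23)*(0.44) = -2.7003
|det(J)| = 2.7003

2.7003


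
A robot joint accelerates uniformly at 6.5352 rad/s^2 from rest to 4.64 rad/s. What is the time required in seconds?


t = delta_omega / alpha = 4.64 / 6.5352 = 0.7100

0.7100 s


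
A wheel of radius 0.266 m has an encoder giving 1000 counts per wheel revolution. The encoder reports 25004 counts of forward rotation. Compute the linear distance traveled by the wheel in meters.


revs = 25004/1000 = 25.004000
d = revs * 2*pi*r = 25.004000 * 2*pi*0.266 = 41.7899

41.7899 m


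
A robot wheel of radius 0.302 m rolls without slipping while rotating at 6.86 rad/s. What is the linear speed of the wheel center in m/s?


v = omega * r = 6.86 * 0.302 = 2.0717

2.0717 m/s


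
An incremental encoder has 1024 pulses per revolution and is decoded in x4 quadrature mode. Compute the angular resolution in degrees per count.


resolution = 360 / (PPR * 4) = 360 / 4096 = 0.0879

0.0879 degrees


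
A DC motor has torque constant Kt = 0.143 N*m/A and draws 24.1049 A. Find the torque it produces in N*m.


tau = Kt * I = 0.143*24.1049 = 3.4470

3.4470 N*m


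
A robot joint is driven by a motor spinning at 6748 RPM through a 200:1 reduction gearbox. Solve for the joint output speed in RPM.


omega_joint = omega_motor / N = 6748 / 200 = 33.7400

33.7400 RPM


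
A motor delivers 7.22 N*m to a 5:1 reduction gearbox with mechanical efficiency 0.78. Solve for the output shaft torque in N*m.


tau_out = tau_in * N * eta = 7.22 * 5 * 0.78 = 28.1580

28.1580 N*m


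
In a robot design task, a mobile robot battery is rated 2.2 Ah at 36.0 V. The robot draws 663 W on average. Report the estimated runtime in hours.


E = 2.2*36.0 = 79.2000 Wh
t = E/P = 79.2000/663 = 0.1195

0.1195 hours


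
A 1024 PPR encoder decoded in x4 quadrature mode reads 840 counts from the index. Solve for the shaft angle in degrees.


angle = counts * 360 / (PPR*4) = 840 * 360 / 4096 = 73.8281

73.8281 degrees


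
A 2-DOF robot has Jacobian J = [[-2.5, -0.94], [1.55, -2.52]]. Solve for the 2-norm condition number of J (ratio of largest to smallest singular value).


JJ^T eigenvalues: trace(JJ^T) = 15.8865, det(JJ^T) = det(J)^2 = 60.17104900
s_max^2 = (15.8865 + sqrt(11.69668625))/2 = 9.65327092
s_min^2 = (15.8865 - sqrt(11.69668625))/2 = 6.23322908
kappa = s_max/s_min = sqrt(9.65327092/6.23322908) = 1.2445

1.2445


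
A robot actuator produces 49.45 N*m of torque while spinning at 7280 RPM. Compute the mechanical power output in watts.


omega = 7280 * 2*pi/60 = 762.359817 rad/s
P = tau * omega = 49.45 * 762.359817 = 37698.6930

37698.6930 W


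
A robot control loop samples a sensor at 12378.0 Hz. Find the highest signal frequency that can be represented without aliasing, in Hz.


f_max = f_s/2 = 12378.0/2 = 6189.0000

6189.0000 Hz


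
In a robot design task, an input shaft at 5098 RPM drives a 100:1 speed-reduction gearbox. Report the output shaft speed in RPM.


omega_out = omega_in / N = 5098 / 100 = 50.9800

50.9800 RPM


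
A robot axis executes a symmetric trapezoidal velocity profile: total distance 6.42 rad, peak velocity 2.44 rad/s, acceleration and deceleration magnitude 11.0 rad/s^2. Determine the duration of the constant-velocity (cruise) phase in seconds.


t_acc = v/a = 0.221818 s, d_acc = v^2/(2a) = 0.270618 rad each
d_cruise = 6.42 - 2*0.270618 = 5.878764 rad
t_cruise = d_cruise/v = 5.878764/2.44 = 2.4093

2.4093 s


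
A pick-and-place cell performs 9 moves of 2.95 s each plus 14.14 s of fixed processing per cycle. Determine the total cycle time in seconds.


T = 9*2.95 + 14.14 = 40.6900

40.6900 s


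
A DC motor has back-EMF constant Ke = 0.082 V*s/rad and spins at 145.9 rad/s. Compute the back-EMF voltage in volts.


V_emf = Ke * omega = 0.082*145.9 = 11.9638

11.9638 V


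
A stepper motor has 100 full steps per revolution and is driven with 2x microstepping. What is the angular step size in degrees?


step = 360/(100*2) = 360/200 = 1.8000

1.8000 degrees


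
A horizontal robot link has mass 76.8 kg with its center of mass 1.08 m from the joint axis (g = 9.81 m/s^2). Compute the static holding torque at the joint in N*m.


tau = m*g*L = 76.8 * 9.81 * 1.08 = 813.6806

813.6806 N*m


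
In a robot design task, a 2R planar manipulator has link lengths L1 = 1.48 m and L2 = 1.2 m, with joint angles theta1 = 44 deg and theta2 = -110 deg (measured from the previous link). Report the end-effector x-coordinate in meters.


x = L1*cos(th1) + L2*cos(th1+th2) = 1.48*cos(44 deg) + 1.2*cos(-66 deg) = 1.5527

1.5527 m


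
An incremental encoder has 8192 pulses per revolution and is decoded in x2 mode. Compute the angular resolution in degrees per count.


resolution = 360 / (PPR * 2) = 360 / 16384 = 0.0220

0.0220 degrees


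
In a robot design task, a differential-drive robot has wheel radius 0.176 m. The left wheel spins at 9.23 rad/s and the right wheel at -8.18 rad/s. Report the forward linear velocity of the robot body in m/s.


v = r*(wR + wL)/2 = 0.176*(-8.18 + 9.23)/2 = 0.0924

0.0924 m/s


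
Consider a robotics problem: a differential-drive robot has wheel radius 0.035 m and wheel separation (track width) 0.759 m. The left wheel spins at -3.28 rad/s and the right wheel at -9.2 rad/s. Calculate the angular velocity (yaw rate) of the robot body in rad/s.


omega = r*(wR - wL)/L = 0.035*(-9.2 - (-3.28))/0.759 = -0.2730

-0.2730 rad/s


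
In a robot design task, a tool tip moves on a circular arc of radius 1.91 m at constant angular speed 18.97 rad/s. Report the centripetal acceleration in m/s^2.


a_c = omega^2 * r = 18.97^2 * 1.91 = 687.3343

687.3343 m/s^2


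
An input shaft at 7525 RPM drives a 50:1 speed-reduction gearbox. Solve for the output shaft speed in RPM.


omega_out = omega_in / N = 7525 / 50 = 150.5000

150.5000 RPM


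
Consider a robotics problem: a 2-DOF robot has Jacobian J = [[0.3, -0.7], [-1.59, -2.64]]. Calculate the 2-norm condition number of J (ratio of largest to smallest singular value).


JJ^T eigenvalues: trace(JJ^T) = 10.0777, det(JJ^T) = det(J)^2 = 3.62902500
s_max^2 = (10.0777 + sqrt(87.04393729))/2 = 9.70371702
s_min^2 = (10.0777 - sqrt(87.04393729))/2 = 0.37398298
kappa = s_max/s_min = sqrt(9.70371702/0.37398298) = 5.0938

5.0938


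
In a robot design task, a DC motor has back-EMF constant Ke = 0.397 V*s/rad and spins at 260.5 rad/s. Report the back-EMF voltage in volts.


V_emf = Ke * omega = 0.397*260.5 = 103.4185

103.4185 V


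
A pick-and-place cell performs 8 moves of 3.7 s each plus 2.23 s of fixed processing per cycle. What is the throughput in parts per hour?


T_cycle = 8*3.7 + 2.23 = 31.8300 s
rate = 3600/T = 113.1008

113.1008 parts/hour


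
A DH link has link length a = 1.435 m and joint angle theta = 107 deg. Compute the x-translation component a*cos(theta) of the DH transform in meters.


a*cos(theta) = 1.435*cos(107 deg) = -0.4196

-0.4196 m


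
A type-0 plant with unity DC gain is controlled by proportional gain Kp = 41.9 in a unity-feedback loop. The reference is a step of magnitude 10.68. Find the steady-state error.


e_ss = R/(1 + Kp) = 10.68/(1 + 41.9) = 10.68/42.9000 = 0.2490

0.2490


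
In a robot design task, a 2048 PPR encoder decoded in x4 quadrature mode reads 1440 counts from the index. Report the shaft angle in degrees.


angle = counts * 360 / (PPR*4) = 1440 * 360 / 8192 = 63.2812

63.2812 degrees


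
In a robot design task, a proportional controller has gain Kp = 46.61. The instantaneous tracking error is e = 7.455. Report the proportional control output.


u_P = Kp * e = 46.61 * 7.455 = 347.4776

347.4776


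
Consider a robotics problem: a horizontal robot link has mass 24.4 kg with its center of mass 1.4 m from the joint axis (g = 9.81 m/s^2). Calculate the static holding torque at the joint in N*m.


tau = m*g*L = 24.4 * 9.81 * 1.4 = 335.1096

335.1096 N*m


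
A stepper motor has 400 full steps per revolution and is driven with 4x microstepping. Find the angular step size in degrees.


step = 360/(400*4) = 360/1600 = 0.2250

0.2250 degrees


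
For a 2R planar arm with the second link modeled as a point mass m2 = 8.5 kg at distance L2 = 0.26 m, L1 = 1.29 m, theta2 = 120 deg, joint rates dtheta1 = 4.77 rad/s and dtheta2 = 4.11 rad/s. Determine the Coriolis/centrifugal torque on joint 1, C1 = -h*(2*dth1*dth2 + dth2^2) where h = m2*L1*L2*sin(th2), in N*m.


h = m2*L1*L2*sin(th2) = 8.5*1.29*0.26*sin(120 deg) = 2.468952
C1 = -h*(2*4.77*4.11 + 4.11^2) = -2.468952*56.1015 = -138.5119

-138.5119 N*m


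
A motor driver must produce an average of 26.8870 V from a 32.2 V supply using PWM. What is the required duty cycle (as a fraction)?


D = V_avg/V_supply = 26.8870/32.2 = 0.8350

0.8350


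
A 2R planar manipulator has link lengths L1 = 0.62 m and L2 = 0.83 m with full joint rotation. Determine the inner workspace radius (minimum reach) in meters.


r_min = |L1 - L2| = |0.62 - 0.83| = 0.2100

0.2100 m


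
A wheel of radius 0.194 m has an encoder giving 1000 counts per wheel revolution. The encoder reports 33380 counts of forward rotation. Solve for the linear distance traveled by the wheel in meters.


revs = 33380/1000 = 33.380000
d = revs * 2*pi*r = 33.380000 * 2*pi*0.194 = 40.6881

40.6881 m


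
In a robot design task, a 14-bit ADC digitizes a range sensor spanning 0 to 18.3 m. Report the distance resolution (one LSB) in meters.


res = range / 2^n = 18.3/2^14 = 18.3/16384 = 0.0011

0.0011 m


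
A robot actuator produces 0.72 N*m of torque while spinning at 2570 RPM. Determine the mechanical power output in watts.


omega = 2570 * 2*pi/60 = 269.129771 rad/s
P = tau * omega = 0.72 * 269.129771 = 193.7734

193.7734 W


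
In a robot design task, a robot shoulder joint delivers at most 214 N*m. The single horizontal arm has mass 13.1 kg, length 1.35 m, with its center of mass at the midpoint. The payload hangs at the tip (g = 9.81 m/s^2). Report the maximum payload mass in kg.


tau_arm = m_arm*g*(L/2) = 13.1*9.81*1.35/2 = 86.7449 N*m
tau_payload = tau_max - tau_arm = 214 - 86.7449 = 127.2551
m_payload = tau_payload / (g*L) = 127.2551 / (9.81*1.35) = 9.6089

9.6089 kg


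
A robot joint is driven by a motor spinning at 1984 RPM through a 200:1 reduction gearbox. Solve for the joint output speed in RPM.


omega_joint = omega_motor / N = 1984 / 200 = 9.9200

9.9200 RPM


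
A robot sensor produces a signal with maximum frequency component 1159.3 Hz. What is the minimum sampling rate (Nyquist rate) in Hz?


f_s,min = 2*f_max = 2*1159.3 = 2318.6000

2318.6000 Hz


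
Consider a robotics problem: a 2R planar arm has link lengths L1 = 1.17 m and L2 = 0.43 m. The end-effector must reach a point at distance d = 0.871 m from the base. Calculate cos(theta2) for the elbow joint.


cos(th2) = (d^2 - L1^2 - L2^2)/(2*L1*L2) = (0.871^2 - 1.17^2 - 0.43^2)/(2*1.17*0.43) = -0.7903

-0.7903


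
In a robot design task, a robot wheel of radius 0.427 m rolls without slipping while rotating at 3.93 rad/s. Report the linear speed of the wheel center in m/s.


v = omega * r = 3.93 * 0.427 = 1.6781

1.6781 m/s


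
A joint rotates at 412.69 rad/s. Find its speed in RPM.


RPM = 412.69 * 60/(2*pi) = 3940.8992

3940.8992 RPM


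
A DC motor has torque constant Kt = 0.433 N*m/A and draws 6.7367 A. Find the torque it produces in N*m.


tau = Kt * I = 0.433*6.7367 = 2.9170

2.9170 N*m


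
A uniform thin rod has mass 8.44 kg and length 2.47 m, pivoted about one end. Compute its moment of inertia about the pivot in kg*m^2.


I = (1/3)*m*L^2 = (1/3)*8.44*2.47^2 = 17.1639

17.1639 kg*m^2


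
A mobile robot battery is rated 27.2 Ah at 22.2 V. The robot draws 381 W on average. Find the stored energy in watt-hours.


E = capacity * V = 27.2*22.2 = 603.8400

603.8400 Wh


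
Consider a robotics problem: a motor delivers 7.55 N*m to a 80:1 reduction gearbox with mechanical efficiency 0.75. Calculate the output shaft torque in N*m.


tau_out = tau_in * N * eta = 7.55 * 80 * 0.75 = 453.0000

453.0000 N*m


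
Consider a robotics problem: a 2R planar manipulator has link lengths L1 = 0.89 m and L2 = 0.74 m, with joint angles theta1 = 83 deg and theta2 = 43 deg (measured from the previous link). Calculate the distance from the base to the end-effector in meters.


x = L1*cos(th1) + L2*cos(th1+th2) = -0.326497
y = L1*sin(th1) + L2*sin(th1+th2) = 1.482039
d = sqrt(x^2 + y^2) = sqrt(0.106600 + 2.196440) = 1.5176

1.5176 m


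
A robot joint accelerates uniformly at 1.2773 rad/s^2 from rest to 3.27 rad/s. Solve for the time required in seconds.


t = delta_omega / alpha = 3.27 / 1.2773 = 2.5601

2.5601 s


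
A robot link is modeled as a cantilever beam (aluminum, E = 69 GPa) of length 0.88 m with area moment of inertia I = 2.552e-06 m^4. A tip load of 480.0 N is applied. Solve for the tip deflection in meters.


delta = F*L^3/(3*E*I) = 480.0*0.88^3/(3*6.900e+10*2.552e-06)
      = 327.10656/528264 = 6.1921e-04

6.1921e-04 m


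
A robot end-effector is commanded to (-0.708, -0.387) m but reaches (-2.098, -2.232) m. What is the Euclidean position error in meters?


dx = -2.098 - (-0.708) = -1.3900, dy = -2.232 - (-0.387) = -1.8450
err = sqrt(1.932100 + 3.404025) = 2.3100

2.3100 m


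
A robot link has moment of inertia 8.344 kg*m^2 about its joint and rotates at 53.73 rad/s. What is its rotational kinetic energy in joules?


KE = (1/2)*I*omega^2 = 0.5*8.344*53.73^2 = 12044.2006

12044.2006 J


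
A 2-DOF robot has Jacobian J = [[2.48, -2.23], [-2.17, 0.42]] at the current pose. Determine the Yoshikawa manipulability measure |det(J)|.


det(J) = 2.48*0.42 - (-2.23)*(-2.17) = -3.7975
|det(J)| = 3.7975

3.7975


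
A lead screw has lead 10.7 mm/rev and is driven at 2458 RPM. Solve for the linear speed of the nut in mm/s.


v = lead * (RPM/60) = 10.7*2458/60 = 438.3433

438.3433 mm/s


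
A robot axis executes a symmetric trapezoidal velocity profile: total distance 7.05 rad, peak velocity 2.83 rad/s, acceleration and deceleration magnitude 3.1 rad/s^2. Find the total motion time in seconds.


t_acc = v/a = 2.83/3.1 = 0.912903 s
d_acc = v^2/(2a) = 1.291758 rad (each ramp)
d_cruise = 7.05 - 2*1.291758 = 4.466484 rad
t_cruise = 4.466484/2.83 = 1.578263 s
t_total = 2*0.912903 + 1.578263 = 3.4041

3.4041 s


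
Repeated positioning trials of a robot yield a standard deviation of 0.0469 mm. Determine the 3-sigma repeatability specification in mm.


repeatability = 3*sigma = 3*0.0469 = 0.1407

0.1407 mm


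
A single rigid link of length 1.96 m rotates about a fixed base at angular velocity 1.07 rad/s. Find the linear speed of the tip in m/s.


v = L*omega = 1.96 * 1.07 = 2.0972

2.0972 m/s


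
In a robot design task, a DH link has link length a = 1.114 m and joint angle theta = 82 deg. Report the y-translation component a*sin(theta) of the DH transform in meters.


a*sin(theta) = 1.114*sin(82 deg) = 1.1032

1.1032 m


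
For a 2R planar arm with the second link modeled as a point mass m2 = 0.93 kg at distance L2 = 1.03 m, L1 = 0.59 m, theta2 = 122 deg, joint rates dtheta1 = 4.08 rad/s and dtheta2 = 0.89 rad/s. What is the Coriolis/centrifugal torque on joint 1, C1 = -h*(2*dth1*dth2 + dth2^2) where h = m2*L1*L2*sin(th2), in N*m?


h = m2*L1*L2*sin(th2) = 0.93*0.59*1.03*sin(122 deg) = 0.479284
C1 = -h*(2*4.08*0.89 + 0.89^2) = -0.479284*8.0545 = -3.8604

-3.8604 N*m


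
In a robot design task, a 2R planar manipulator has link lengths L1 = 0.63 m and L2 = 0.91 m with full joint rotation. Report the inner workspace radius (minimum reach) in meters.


r_min = |L1 - L2| = |0.63 - 0.91| = 0.2800

0.2800 m


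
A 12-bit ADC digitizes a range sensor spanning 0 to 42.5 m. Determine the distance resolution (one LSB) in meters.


res = range / 2^n = 42.5/2^12 = 42.5/4096 = 0.0104

0.0104 m


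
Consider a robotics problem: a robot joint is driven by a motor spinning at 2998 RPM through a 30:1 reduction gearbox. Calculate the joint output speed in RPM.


omega_joint = omega_motor / N = 2998 / 30 = 99.9333

99.9333 RPM


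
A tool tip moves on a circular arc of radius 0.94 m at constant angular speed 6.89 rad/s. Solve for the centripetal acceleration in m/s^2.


a_c = omega^2 * r = 6.89^2 * 0.94 = 44.6238

44.6238 m/s^2


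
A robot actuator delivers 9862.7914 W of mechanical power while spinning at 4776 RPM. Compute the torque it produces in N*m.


omega = 4776 * 2*pi/60 = 500.141550 rad/s
tau = P / omega = 9862.7914 / 500.141550 = 19.7200

19.7200 N*m


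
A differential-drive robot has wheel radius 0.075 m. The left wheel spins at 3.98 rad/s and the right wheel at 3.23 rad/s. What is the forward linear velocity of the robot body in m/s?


v = r*(wR + wL)/2 = 0.075*(3.23 + 3.98)/2 = 0.2704

0.2704 m/s


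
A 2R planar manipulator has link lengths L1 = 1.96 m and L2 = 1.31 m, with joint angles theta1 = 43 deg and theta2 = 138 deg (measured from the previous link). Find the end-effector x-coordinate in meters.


x = L1*cos(th1) + L2*cos(th1+th2) = 1.96*cos(43 deg) + 1.31*cos(181 deg) = 0.1237

0.1237 m


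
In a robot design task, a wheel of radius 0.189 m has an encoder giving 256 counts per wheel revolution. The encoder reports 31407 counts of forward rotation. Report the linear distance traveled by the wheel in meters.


revs = 31407/256 = 122.683594
d = revs * 2*pi*r = 122.683594 * 2*pi*0.189 = 145.6895

145.6895 m


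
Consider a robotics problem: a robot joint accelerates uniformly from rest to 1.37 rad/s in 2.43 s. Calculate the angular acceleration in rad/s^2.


alpha = delta_omega / t = 1.37 / 2.43 = 0.5638

0.5638 rad/s^2


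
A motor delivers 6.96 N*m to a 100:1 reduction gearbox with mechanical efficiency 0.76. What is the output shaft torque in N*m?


tau_out = tau_in * N * eta = 6.96 * 100 * 0.76 = 528.9600

528.9600 N*m


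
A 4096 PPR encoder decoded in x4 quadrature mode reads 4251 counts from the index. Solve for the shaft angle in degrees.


angle = counts * 360 / (PPR*4) = 4251 * 360 / 16384 = 93.4058

93.4058 degrees


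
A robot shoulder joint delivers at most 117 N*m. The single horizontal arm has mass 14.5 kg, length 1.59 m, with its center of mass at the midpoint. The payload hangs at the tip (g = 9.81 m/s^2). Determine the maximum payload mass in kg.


tau_arm = m_arm*g*(L/2) = 14.5*9.81*1.59/2 = 113.0848 N*m
tau_payload = tau_max - tau_arm = 117 - 113.0848 = 3.9152
m_payload = tau_payload / (g*L) = 3.9152 / (9.81*1.59) = 0.2510

0.2510 kg


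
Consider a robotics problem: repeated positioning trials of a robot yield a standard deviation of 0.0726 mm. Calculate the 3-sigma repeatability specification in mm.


repeatability = 3*sigma = 3*0.0726 = 0.2178

0.2178 mm


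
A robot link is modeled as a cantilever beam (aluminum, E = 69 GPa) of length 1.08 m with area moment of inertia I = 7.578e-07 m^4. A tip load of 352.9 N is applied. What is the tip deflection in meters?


delta = F*L^3/(3*E*I) = 352.9*1.08^3/(3*6.900e+10*7.578e-07)
      = 444.5523648/156864.6 = 0.0028

0.0028 m


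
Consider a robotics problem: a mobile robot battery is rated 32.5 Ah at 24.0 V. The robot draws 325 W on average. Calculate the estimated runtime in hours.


E = 32.5*24.0 = 780.0000 Wh
t = E/P = 780.0000/325 = 2.4000

2.4000 hours


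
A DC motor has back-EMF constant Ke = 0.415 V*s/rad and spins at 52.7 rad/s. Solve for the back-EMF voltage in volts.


V_emf = Ke * omega = 0.415*52.7 = 21.8705

21.8705 V


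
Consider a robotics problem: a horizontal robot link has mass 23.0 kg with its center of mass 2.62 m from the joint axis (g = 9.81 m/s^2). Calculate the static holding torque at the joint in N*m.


tau = m*g*L = 23.0 * 9.81 * 2.62 = 591.1506

591.1506 N*m


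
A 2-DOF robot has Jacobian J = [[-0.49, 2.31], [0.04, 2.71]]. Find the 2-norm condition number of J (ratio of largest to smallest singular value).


JJ^T eigenvalues: trace(JJ^T) = 12.9219, det(JJ^T) = det(J)^2 = 2.01725209
s_max^2 = (12.9219 + sqrt(158.90649125))/2 = 12.76385590
s_min^2 = (12.9219 - sqrt(158.90649125))/2 = 0.15804410
kappa = s_max/s_min = sqrt(12.76385590/0.15804410) = 8.9867

8.9867


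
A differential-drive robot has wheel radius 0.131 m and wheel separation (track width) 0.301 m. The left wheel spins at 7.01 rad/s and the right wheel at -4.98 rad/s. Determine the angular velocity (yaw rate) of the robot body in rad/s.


omega = r*(wR - wL)/L = 0.131*(-4.98 - (7.01))/0.301 = -5.2182

-5.2182 rad/s


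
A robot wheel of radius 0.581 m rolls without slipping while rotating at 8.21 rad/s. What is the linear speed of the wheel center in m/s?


v = omega * r = 8.21 * 0.581 = 4.7700

4.7700 m/s


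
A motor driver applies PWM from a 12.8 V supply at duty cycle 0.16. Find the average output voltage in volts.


V_avg = V_supply * D = 12.8*0.16 = 2.0480

2.0480 V


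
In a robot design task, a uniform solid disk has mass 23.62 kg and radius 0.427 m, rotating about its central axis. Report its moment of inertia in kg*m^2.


I = (1/2)*m*R^2 = 0.5*23.62*0.427^2 = 2.1533

2.1533 kg*m^2


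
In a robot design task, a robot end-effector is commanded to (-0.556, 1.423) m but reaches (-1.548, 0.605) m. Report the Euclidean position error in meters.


dx = -1.548 - (-0.556) = -0.9920, dy = 0.605 - (1.423) = -0.8180
err = sqrt(0.984064 + 0.669124) = 1.2858

1.2858 m


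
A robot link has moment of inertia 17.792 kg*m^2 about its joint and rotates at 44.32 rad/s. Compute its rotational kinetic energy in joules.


KE = (1/2)*I*omega^2 = 0.5*17.792*44.32^2 = 17474.0783

17474.0783 J


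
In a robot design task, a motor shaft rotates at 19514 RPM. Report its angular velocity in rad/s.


omega = 19514 * 2*pi/60 = 2043.5013

2043.5013 rad/s


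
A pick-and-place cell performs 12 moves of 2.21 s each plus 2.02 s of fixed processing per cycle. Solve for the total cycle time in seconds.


T = 12*2.21 + 2.02 = 28.5400

28.5400 s


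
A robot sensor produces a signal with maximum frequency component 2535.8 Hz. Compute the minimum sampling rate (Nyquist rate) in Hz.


f_s,min = 2*f_max = 2*2535.8 = 5071.6000

5071.6000 Hz


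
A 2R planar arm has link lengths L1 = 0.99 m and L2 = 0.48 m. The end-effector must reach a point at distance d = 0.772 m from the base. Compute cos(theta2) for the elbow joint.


cos(th2) = (d^2 - L1^2 - L2^2)/(2*L1*L2) = (0.772^2 - 0.99^2 - 0.48^2)/(2*0.99*0.48) = -0.6466

-0.6466


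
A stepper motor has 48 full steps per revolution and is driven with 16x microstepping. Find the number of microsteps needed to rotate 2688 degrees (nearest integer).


step_size = 360/(48*16) = 360/768 = 0.468750 deg
n = 2688/(360/768) = 2688*768/360 = 5734.4000 -> 5734

5734 steps


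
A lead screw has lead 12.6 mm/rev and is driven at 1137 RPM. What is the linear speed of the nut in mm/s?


v = lead * (RPM/60) = 12.6*1137/60 = 238.7700

238.7700 mm/s


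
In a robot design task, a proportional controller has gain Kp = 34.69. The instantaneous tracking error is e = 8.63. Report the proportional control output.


u_P = Kp * e = 34.69 * 8.63 = 299.3747

299.3747


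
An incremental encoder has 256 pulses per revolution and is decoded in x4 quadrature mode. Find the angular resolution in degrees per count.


resolution = 360 / (PPR * 4) = 360 / 1024 = 0.3516

0.3516 degrees


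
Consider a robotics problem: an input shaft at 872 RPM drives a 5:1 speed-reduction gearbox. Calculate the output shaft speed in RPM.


omega_out = omega_in / N = 872 / 5 = 174.4000

174.4000 RPM


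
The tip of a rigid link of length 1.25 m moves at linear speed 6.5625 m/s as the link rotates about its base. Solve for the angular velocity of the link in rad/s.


omega = v / L = 6.5625 / 1.25 = 5.2500

5.2500 rad/s


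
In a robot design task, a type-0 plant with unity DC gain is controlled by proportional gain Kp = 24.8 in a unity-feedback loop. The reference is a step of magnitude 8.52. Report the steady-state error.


e_ss = R/(1 + Kp) = 8.52/(1 + 24.8) = 8.52/25.8000 = 0.3302

0.3302
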